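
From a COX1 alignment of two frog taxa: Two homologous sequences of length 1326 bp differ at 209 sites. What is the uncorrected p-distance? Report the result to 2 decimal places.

p = 209/1326 = 0.157616… ≈ 0.16 (to 2 d.p.).

0.16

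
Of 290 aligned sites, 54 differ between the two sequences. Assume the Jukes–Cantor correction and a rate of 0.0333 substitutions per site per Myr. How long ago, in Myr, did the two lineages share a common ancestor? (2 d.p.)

p = 54/290 ≈ 0.186207.
d = −(3/4) ln(1 − 4p/3) = −0.75 ln(1 − 0.248276) = −0.75 ln(0.751724)
  = −0.75 × (-0.285386) = 0.214040 substitutions/site.
Under a molecular clock d = 2μt, so t = d/(2μ) = 0.214040 / (2 × 0.0333) = 3.21 Myr.

3.21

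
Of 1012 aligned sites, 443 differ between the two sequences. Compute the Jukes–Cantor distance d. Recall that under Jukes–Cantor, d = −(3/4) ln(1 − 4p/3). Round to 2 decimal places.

0.66

p = 443/1012 ≈ 0.437747.
d = −(3/4) ln(1 − 4p/3) = −0.75 ln(1 − 0.583663) = −0.75 ln(0.416337)
  = −0.75 × (-0.876260) = 0.657195 substitutions/site.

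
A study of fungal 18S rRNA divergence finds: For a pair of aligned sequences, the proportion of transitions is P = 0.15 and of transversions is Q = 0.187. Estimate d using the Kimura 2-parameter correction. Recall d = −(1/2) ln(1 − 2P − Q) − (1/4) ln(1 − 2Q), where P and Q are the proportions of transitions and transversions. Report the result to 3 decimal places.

0.451

Under the Kimura two-parameter model, d = −½ ln(1 − 2P − Q) − ¼ ln(1 − 2Q).
1 − 2P − Q = 0.513, giving −½ ln(0.513) = 0.333740.
1 − 2Q = 0.626, giving −¼ ln(0.626) = 0.117101.
d = 0.333740 + 0.117101 = 0.450841.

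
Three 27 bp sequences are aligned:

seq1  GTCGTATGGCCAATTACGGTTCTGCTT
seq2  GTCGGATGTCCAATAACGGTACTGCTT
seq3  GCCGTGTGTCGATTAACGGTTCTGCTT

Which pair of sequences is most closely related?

seq1 and seq2

seq1–seq2: 4/27 differ, p = 0.148, d = 0.165.
seq1–seq3: 6/27 differ, p = 0.222, d = 0.264.
seq2–seq3: 6/27 differ, p = 0.222, d = 0.264.
The smallest distance is between seq1 and seq2.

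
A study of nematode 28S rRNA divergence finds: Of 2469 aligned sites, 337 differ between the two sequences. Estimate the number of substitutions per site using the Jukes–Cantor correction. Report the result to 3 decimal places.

p = 337/2469 ≈ 0.136493.
d = −(3/4) ln(1 − 4p/3) = −0.75 ln(1 − 0.181991) = −0.75 ln(0.818009)
  = −0.75 × (-0.200882) = 0.150662 substitutions/site.

0.151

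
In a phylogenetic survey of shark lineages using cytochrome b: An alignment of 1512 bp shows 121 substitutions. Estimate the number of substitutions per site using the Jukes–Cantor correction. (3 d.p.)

0.085

p = 121/1512 ≈ 0.080026.
d = −(3/4) ln(1 − 4p/3) = −0.75 ln(1 − 0.106701) = −0.75 ln(0.893299)
  = −0.75 × (-0.112834) = 0.084626 substitutions/site.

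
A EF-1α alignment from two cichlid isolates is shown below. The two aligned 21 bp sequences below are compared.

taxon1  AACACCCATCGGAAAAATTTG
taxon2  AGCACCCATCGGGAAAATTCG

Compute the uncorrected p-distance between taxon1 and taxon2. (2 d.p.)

The sequences differ at 3 of 21 positions (sites 2, 13, 20).
p = 3/21 = 0.142857… ≈ 0.14 (to 2 d.p.).

0.14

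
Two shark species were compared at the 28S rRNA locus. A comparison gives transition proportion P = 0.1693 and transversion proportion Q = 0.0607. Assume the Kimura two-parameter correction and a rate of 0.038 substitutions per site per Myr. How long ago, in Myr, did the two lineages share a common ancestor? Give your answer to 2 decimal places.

Under the Kimura two-parameter model, d = −½ ln(1 − 2P − Q) − ¼ ln(1 − 2Q).
1 − 2P − Q = 0.6007, giving −½ ln(0.6007) = 0.254830.
1 − 2Q = 0.8786, giving −¼ ln(0.8786) = 0.032356.
d = 0.254830 + 0.032356 = 0.287186.
Under a molecular clock d = 2μt, so t = d/(2μ) = 0.287186 / (2 × 0.038) = 3.78 Myr.

3.78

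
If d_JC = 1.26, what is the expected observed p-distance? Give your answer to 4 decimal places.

0.6102

p = (3/4)(1 − e^(−4d/3)) = 0.75 × (1 − e^(-1.68)) = 0.75 × (1 − 0.186374) = 0.610220.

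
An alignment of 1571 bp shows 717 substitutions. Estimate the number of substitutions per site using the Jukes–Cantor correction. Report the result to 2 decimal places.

0.70

p = 717/1571 ≈ 0.456397.
d = −(3/4) ln(1 − 4p/3) = −0.75 ln(1 − 0.608529) = −0.75 ln(0.391471)
  = −0.75 × (-0.937844) = 0.703383 substitutions/site.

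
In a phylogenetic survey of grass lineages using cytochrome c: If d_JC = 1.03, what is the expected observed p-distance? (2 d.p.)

0.56

p = (3/4)(1 − e^(−4d/3)) = 0.75 × (1 − e^(-1.373333)) = 0.75 × (1 − 0.253261) = 0.560054.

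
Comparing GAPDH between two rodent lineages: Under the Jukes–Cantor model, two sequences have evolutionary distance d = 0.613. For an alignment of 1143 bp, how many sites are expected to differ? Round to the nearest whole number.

479

Invert JC69: p = (3/4)(1 − e^(−4d/3)) = 0.75 × (1 − e^(-0.817333)) = 0.75 × (1 − 0.441608) = 0.418794.
Expected differing sites = pL ≈ 0.418794 × 1143 = 478.681542 ≈ 479.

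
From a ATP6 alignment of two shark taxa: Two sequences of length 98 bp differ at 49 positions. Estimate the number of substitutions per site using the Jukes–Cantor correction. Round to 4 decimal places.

0.8240

p = 49/98 = 0.5.
d = −(3/4) ln(1 − 4p/3) = −0.75 ln(1 − 0.666667) = −0.75 ln(0.333333)
  = −0.75 × (-1.098613) = 0.823960 substitutions/site.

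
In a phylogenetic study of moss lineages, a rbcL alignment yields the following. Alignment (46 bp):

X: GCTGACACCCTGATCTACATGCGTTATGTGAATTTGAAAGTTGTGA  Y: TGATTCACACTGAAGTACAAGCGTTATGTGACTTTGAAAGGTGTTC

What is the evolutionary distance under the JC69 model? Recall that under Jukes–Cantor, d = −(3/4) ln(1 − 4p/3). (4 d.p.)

The sequences differ at 13 of 46 sites, so p = 13/46 ≈ 0.282609.
d = −(3/4) ln(1 − 4p/3) = −0.75 ln(1 − 0.376812) = −0.75 ln(0.623188)
  = −0.75 × (-0.472907) = 0.354680 substitutions/site.

0.3547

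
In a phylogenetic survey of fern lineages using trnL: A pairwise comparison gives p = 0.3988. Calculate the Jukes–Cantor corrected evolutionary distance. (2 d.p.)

0.57

d = −(3/4) ln(1 − 4p/3) = −0.75 ln(1 − 0.531733) = −0.75 ln(0.468267)
  = −0.75 × (-0.758717) = 0.569038 substitutions/site.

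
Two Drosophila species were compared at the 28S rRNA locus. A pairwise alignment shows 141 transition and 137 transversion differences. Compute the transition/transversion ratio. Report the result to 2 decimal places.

1.03

R = 141/137 = 1.029197… ≈ 1.03 (to 2 d.p.).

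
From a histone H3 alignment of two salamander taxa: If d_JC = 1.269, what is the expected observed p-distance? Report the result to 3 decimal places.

0.612

p = (3/4)(1 − e^(−4d/3)) = 0.75 × (1 − e^(-1.692)) = 0.75 × (1 − 0.184151) = 0.611887.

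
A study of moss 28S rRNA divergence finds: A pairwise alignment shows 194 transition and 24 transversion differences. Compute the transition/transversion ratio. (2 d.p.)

8.08

R = 194/24 = 8.083333… ≈ 8.08 (to 2 d.p.).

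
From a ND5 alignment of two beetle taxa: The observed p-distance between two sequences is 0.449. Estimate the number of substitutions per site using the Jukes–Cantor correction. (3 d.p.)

0.685

d = −(3/4) ln(1 − 4p/3) = −0.75 ln(1 − 0.598667) = −0.75 ln(0.401333)
  = −0.75 × (-0.912964) = 0.684723 substitutions/site.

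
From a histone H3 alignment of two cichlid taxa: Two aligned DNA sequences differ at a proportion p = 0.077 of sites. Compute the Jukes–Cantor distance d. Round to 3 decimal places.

0.081

d = −(3/4) ln(1 − 4p/3) = −0.75 ln(1 − 0.102667) = −0.75 ln(0.897333)
  = −0.75 × (-0.108328) = 0.081246 substitutions/site.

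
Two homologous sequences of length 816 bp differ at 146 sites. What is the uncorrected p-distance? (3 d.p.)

p = 146/816 = 0.178921… ≈ 0.179 (to 3 d.p.).

0.179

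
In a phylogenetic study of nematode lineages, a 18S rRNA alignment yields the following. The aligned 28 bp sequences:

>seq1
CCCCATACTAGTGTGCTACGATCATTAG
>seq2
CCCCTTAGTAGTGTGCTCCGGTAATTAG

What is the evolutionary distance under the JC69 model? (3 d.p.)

0.204

The sequences differ at 5 of 28 sites (5, 8, 18, 21, 23), so p = 5/28 ≈ 0.178571.
d = −(3/4) ln(1 − 4p/3) = −0.75 ln(1 − 0.238095) = −0.75 ln(0.761905)
  = −0.75 × (-0.271933) = 0.203950 substitutions/site.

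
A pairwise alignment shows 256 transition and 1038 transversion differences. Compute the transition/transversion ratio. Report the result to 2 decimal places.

R = 256/1038 = 0.246628… ≈ 0.25 (to 2 d.p.).

0.25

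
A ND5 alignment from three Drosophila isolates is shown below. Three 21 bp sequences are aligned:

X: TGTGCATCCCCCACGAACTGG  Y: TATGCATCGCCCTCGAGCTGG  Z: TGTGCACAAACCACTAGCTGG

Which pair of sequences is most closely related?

X and Y

X–Y: 4/21 differ, p = 0.190, d = 0.220.
X–Z: 6/21 differ, p = 0.286, d = 0.360.
Y–Z: 7/21 differ, p = 0.333, d = 0.441.
The smallest distance is between X and Y.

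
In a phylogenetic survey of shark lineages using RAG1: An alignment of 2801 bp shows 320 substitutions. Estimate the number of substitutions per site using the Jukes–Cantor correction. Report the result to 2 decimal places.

p = 320/2801 ≈ 0.114245.
d = −(3/4) ln(1 − 4p/3) = −0.75 ln(1 − 0.152327) = −0.75 ln(0.847673)
  = −0.75 × (-0.165260) = 0.123945 substitutions/site.

0.12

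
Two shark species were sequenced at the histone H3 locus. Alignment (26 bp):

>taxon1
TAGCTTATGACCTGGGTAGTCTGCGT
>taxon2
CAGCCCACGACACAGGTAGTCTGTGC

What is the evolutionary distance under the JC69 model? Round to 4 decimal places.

0.4643

The sequences differ at 9 of 26 sites (1, 5, 6, 8, 12, 13, 14, 24, 26), so p = 9/26 ≈ 0.346154.
d = −(3/4) ln(1 − 4p/3) = −0.75 ln(1 − 0.461539) = −0.75 ln(0.538461)
  = −0.75 × (-0.619040) = 0.464280 substitutions/site.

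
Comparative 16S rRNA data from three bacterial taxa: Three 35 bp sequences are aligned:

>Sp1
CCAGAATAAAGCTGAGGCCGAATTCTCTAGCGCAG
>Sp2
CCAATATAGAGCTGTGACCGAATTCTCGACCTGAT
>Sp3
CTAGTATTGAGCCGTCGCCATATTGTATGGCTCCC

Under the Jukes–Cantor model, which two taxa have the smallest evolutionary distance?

Sp1–Sp2: 10/35 differ, p = 0.286, d = 0.360.
Sp1–Sp3: 15/35 differ, p = 0.429, d = 0.635.
Sp2–Sp3: 16/35 differ, p = 0.457, d = 0.705.
The smallest distance is between Sp1 and Sp2.

Sp1 and Sp2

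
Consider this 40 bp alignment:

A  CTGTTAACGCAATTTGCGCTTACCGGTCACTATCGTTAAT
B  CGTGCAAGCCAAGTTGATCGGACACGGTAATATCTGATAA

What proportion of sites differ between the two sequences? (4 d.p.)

The sequences differ at 21 of 40 positions.
p = 21/40 = 0.5250.

0.5250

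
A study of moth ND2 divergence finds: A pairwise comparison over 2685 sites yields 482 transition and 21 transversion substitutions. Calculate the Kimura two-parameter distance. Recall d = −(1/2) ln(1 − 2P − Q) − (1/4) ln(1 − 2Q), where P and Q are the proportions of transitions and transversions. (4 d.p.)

0.2325

P = 482/2685 ≈ 0.179516 and Q = 21/2685 ≈ 0.007821.
Under the Kimura two-parameter model, d = −½ ln(1 − 2P − Q) − ¼ ln(1 − 2Q).
1 − 2P − Q = 0.633147, giving −½ ln(0.633147) = 0.228526.
1 − 2Q = 0.984358, giving −¼ ln(0.984358) = 0.003941.
d = 0.228526 + 0.003941 = 0.232467.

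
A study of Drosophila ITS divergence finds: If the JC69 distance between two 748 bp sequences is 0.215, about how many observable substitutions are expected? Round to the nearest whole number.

140

Invert JC69: p = (3/4)(1 − e^(−4d/3)) = 0.75 × (1 − e^(-0.286667)) = 0.75 × (1 − 0.750762) = 0.186929.
Expected differing sites = pL ≈ 0.186929 × 748 = 139.822892 ≈ 140.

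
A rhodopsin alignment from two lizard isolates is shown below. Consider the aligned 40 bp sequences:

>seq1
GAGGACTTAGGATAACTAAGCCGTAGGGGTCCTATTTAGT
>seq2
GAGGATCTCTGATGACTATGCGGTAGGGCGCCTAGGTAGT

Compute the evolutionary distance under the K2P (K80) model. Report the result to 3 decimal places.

Of 40 sites, 3 differences are transitions and 8 are transversions, so P = 3/40 = 0.075 and Q = 8/40 = 0.2.
Under the Kimura two-parameter model, d = −½ ln(1 − 2P − Q) − ¼ ln(1 − 2Q).
1 − 2P − Q = 0.65, giving −½ ln(0.65) = 0.215391.
1 − 2Q = 0.6, giving −¼ ln(0.6) = 0.127706.
d = 0.215391 + 0.127706 = 0.343097.

0.343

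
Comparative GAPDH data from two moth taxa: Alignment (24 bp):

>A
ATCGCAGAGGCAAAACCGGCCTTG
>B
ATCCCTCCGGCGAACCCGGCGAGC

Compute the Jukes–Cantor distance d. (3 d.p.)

0.608

The sequences differ at 10 of 24 sites (4, 6, 7, 8, 12, 15, 21, 22, 23, 24), so p = 10/24 ≈ 0.416667.
d = −(3/4) ln(1 − 4p/3) = −0.75 ln(1 − 0.555556) = −0.75 ln(0.444444)
  = −0.75 × (-0.810931) = 0.608198 substitutions/site.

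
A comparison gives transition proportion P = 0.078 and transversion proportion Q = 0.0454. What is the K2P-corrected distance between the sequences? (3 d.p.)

Under the Kimura two-parameter model, d = −½ ln(1 − 2P − Q) − ¼ ln(1 − 2Q).
1 − 2P − Q = 0.7986, giving −½ ln(0.7986) = 0.112448.
1 − 2Q = 0.9092, giving −¼ ln(0.9092) = 0.023798.
d = 0.112448 + 0.023798 = 0.136246.

0.136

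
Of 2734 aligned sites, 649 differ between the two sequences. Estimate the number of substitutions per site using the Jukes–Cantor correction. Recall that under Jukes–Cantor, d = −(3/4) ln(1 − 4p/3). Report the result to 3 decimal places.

p = 649/2734 ≈ 0.237381.
d = −(3/4) ln(1 − 4p/3) = −0.75 ln(1 − 0.316508) = −0.75 ln(0.683492)
  = −0.75 × (-0.380540) = 0.285405 substitutions/site.

0.285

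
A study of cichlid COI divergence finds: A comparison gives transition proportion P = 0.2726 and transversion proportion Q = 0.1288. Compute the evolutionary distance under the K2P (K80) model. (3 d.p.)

Under the Kimura two-parameter model, d = −½ ln(1 − 2P − Q) − ¼ ln(1 − 2Q).
1 − 2P − Q = 0.326, giving −½ ln(0.326) = 0.560429.
1 − 2Q = 0.7424, giving −¼ ln(0.7424) = 0.074467.
d = 0.560429 + 0.074467 = 0.634896.

0.635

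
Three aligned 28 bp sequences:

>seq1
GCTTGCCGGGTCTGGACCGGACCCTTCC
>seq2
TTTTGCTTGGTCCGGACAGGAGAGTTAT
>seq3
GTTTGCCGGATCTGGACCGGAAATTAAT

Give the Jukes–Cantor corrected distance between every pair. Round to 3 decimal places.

seq1–seq2: 11/28 sites differ → p ≈ 0.392857, d = −0.75 ln(1 − 0.523809) = 0.556452 ≈ 0.556.
seq1–seq3: 8/28 sites differ → p ≈ 0.285714, d = −0.75 ln(1 − 0.380952) = 0.359679 ≈ 0.360.
seq2–seq3: 9/28 sites differ → p ≈ 0.321429, d = −0.75 ln(1 − 0.428572) = 0.419713 ≈ 0.420.

d(seq1,seq2) = 0.556, d(seq1,seq3) = 0.360, d(seq2,seq3) = 0.420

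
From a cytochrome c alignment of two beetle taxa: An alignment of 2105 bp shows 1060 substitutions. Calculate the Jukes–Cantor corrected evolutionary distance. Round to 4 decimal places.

p = 1060/2105 ≈ 0.503563.
d = −(3/4) ln(1 − 4p/3) = −0.75 ln(1 − 0.671417) = −0.75 ln(0.328583)
  = −0.75 × (-1.112966) = 0.834725 substitutions/site.

0.8347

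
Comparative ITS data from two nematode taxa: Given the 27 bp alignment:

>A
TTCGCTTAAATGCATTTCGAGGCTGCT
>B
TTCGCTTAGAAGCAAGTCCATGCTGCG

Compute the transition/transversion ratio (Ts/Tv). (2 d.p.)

0.17

Transitions are A↔G and C↔T; transversions are all other mismatches.
Transitions: 1. Transversions: 6.
R = 1/6 = 0.166666… ≈ 0.17 (to 2 d.p.).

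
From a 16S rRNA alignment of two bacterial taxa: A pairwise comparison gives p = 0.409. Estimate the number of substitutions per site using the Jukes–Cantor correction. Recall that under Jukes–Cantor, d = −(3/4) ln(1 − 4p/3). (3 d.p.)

d = −(3/4) ln(1 − 4p/3) = −0.75 ln(1 − 0.545333) = −0.75 ln(0.454667)
  = −0.75 × (-0.788190) = 0.591143 substitutions/site.

0.591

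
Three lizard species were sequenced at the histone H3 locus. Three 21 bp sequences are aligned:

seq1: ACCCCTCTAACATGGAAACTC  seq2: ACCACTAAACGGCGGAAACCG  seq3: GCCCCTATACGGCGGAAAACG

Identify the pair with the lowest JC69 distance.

seq2 and seq3

seq1–seq2: 9/21 differ, p = 0.429, d = 0.635.
seq1–seq3: 9/21 differ, p = 0.429, d = 0.635.
seq2–seq3: 4/21 differ, p = 0.190, d = 0.220.
The smallest distance is between seq2 and seq3.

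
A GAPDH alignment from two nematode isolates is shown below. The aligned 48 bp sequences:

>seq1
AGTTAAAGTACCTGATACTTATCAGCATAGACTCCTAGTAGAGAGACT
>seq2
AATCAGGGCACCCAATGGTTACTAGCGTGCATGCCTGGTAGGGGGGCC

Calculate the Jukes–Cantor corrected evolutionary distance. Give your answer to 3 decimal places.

The sequences differ at 21 of 48 sites, so p = 21/48 = 0.4375.
d = −(3/4) ln(1 − 4p/3) = −0.75 ln(1 − 0.583333) = −0.75 ln(0.416667)
  = −0.75 × (-0.875468) = 0.656601 substitutions/site.

0.657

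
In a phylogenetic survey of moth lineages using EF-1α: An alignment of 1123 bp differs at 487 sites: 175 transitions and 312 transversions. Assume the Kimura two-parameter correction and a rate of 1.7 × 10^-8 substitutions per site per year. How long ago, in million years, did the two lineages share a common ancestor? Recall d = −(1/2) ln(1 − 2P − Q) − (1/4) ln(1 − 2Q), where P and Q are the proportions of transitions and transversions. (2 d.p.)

19.06

P = 175/1123 ≈ 0.155833 and Q = 312/1123 ≈ 0.277827.
Under the Kimura two-parameter model, d = −½ ln(1 − 2P − Q) − ¼ ln(1 − 2Q).
1 − 2P − Q = 0.410507, giving −½ ln(0.410507) = 0.445181.
1 − 2Q = 0.444346, giving −¼ ln(0.444346) = 0.202788.
d = 0.445181 + 0.202788 = 0.647969.
Under a molecular clock d = 2μt, so t = d/(2μ) = 0.647969 / (2 × 1.7 × 10^-8) = 19.06 million years.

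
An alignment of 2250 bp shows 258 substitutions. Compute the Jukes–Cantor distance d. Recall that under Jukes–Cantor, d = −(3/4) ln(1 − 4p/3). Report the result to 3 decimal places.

p = 258/2250 ≈ 0.114667.
d = −(3/4) ln(1 − 4p/3) = −0.75 ln(1 − 0.152889) = −0.75 ln(0.847111)
  = −0.75 × (-0.165924) = 0.124443 substitutions/site.

0.124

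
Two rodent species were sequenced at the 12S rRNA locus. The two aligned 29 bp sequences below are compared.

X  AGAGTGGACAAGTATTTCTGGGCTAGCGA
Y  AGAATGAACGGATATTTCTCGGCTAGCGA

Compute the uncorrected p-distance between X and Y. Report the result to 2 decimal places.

0.21

The sequences differ at 6 of 29 positions (sites 4, 7, 10, 11, 12, 20).
p = 6/29 = 0.206896… ≈ 0.21 (to 2 d.p.).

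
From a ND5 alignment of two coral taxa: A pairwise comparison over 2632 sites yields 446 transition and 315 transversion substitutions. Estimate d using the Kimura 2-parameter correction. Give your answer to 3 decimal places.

0.375

P = 446/2632 ≈ 0.169453 and Q = 315/2632 ≈ 0.119681.
Under the Kimura two-parameter model, d = −½ ln(1 − 2P − Q) − ¼ ln(1 − 2Q).
1 − 2P − Q = 0.541413, giving −½ ln(0.541413) = 0.306786.
1 − 2Q = 0.760638, giving −¼ ln(0.760638) = 0.068399.
d = 0.306786 + 0.068399 = 0.375185.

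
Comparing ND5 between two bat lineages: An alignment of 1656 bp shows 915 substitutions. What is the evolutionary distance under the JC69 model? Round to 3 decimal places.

1.001

p = 915/1656 ≈ 0.552536.
d = −(3/4) ln(1 − 4p/3) = −0.75 ln(1 − 0.736715) = −0.75 ln(0.263285)
  = −0.75 × (-1.334518) = 1.000889 substitutions/site.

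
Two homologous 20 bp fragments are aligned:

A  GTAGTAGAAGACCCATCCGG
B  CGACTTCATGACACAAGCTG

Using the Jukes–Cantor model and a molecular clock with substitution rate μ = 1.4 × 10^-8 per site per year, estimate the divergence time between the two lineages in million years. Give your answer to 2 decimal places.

The sequences differ at 10 of 20 sites (1, 2, 4, 6, 7, 9, 13, 16, 17, 19), so p = 10/20 = 0.5.
d = −(3/4) ln(1 − 4p/3) = −0.75 ln(1 − 0.666667) = −0.75 ln(0.333333)
  = −0.75 × (-1.098613) = 0.823960 substitutions/site.
Under a molecular clock d = 2μt, so t = d/(2μ) = 0.823960 / (2 × 1.4 × 10^-8) = 29.43 million years.

29.43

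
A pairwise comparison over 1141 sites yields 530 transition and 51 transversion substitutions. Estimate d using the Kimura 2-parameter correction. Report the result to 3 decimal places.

P = 530/1141 ≈ 0.464505 and Q = 51/1141 ≈ 0.044698.
Under the Kimura two-parameter model, d = −½ ln(1 − 2P − Q) − ¼ ln(1 − 2Q).
1 − 2P − Q = 0.026292, giving −½ ln(0.026292) = 1.819245.
1 − 2Q = 0.910604, giving −¼ ln(0.910604) = 0.023412.
d = 1.819245 + 0.023412 = 1.842657.

1.843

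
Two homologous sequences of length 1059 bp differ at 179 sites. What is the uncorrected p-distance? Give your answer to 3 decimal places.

0.169

p = 179/1059 = 0.169027… ≈ 0.169 (to 3 d.p.).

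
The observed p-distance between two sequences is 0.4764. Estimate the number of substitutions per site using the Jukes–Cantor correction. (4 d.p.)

d = −(3/4) ln(1 − 4p/3) = −0.75 ln(1 − 0.6352) = −0.75 ln(0.3648)
  = −0.75 × (-1.008406) = 0.756305 substitutions/site.

0.7563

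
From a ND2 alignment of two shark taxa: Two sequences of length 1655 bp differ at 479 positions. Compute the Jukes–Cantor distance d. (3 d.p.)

p = 479/1655 ≈ 0.289426.
d = −(3/4) ln(1 − 4p/3) = −0.75 ln(1 − 0.385901) = −0.75 ln(0.614099)
  = −0.75 × (-0.487599) = 0.365699 substitutions/site.

0.366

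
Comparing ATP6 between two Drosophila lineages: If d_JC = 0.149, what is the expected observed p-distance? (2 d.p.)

0.14

p = (3/4)(1 − e^(−4d/3)) = 0.75 × (1 − e^(-0.198667)) = 0.75 × (1 − 0.819823) = 0.135133.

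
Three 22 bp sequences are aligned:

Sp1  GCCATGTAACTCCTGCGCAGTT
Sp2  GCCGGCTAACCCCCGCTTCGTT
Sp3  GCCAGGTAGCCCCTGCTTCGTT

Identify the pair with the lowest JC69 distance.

Sp2 and Sp3

Sp1–Sp2: 8/22 differ, p = 0.364, d = 0.497.
Sp1–Sp3: 6/22 differ, p = 0.273, d = 0.339.
Sp2–Sp3: 4/22 differ, p = 0.182, d = 0.208.
The smallest distance is between Sp2 and Sp3.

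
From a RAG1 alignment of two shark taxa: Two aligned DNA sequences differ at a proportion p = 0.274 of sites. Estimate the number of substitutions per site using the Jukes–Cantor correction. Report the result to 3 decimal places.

d = −(3/4) ln(1 − 4p/3) = −0.75 ln(1 − 0.365333) = −0.75 ln(0.634667)
  = −0.75 × (-0.454655) = 0.340991 substitutions/site.

0.341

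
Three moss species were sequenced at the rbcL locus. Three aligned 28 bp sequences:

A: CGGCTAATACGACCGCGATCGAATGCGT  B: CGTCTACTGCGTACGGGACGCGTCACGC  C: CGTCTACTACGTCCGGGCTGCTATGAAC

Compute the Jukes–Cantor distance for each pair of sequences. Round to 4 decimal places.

A–B: 14/28 sites differ → p = 0.5, d = −0.75 ln(1 − 0.666667) = 0.823960 ≈ 0.8240.
A–C: 11/28 sites differ → p ≈ 0.392857, d = −0.75 ln(1 − 0.523809) = 0.556452 ≈ 0.5565.
B–C: 10/28 sites differ → p ≈ 0.357143, d = −0.75 ln(1 − 0.476191) = 0.484971 ≈ 0.4850.

d(A,B) = 0.8240, d(A,C) = 0.5565, d(B,C) = 0.4850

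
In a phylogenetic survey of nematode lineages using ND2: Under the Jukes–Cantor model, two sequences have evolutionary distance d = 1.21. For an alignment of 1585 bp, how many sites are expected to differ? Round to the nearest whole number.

952

Invert JC69: p = (3/4)(1 − e^(−4d/3)) = 0.75 × (1 − e^(-1.613333)) = 0.75 × (1 − 0.199222) = 0.600584.
Expected differing sites = pL ≈ 0.600584 × 1585 = 951.92564 ≈ 952.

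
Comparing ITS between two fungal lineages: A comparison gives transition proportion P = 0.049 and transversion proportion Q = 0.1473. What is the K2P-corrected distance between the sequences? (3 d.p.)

0.228

Under the Kimura two-parameter model, d = −½ ln(1 − 2P − Q) − ¼ ln(1 − 2Q).
1 − 2P − Q = 0.7547, giving −½ ln(0.7547) = 0.140717.
1 − 2Q = 0.7054, giving −¼ ln(0.7054) = 0.087248.
d = 0.140717 + 0.087248 = 0.227965.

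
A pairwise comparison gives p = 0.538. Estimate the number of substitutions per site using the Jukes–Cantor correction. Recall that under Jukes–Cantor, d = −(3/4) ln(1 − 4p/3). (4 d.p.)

0.9476

d = −(3/4) ln(1 − 4p/3) = −0.75 ln(1 − 0.717333) = −0.75 ln(0.282667)
  = −0.75 × (-1.263486) = 0.947615 substitutions/site.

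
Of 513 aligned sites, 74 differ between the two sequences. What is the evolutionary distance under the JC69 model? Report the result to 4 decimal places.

0.1602

p = 74/513 ≈ 0.14425.
d = −(3/4) ln(1 − 4p/3) = −0.75 ln(1 − 0.192333) = −0.75 ln(0.807667)
  = −0.75 × (-0.213605) = 0.160204 substitutions/site.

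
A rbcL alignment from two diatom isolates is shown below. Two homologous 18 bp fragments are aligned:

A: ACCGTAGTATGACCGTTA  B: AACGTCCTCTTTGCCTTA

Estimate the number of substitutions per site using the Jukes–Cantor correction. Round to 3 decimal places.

The sequences differ at 8 of 18 sites (2, 6, 7, 9, 11, 12, 13, 15), so p = 8/18 ≈ 0.444444.
d = −(3/4) ln(1 − 4p/3) = −0.75 ln(1 − 0.592592) = −0.75 ln(0.407408)
  = −0.75 × (-0.897940) = 0.673455 substitutions/site.

0.673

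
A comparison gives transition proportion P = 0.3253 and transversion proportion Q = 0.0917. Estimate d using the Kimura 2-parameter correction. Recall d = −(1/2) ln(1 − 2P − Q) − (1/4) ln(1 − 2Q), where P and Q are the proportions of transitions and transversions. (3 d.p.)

Under the Kimura two-parameter model, d = −½ ln(1 − 2P − Q) − ¼ ln(1 − 2Q).
1 − 2P − Q = 0.2577, giving −½ ln(0.2577) = 0.677980.
1 − 2Q = 0.8166, giving −¼ ln(0.8166) = 0.050651.
d = 0.677980 + 0.050651 = 0.728631.

0.729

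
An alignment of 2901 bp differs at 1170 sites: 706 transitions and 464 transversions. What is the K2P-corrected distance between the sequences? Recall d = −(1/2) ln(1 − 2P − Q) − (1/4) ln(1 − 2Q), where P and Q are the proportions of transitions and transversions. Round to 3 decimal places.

P = 706/2901 ≈ 0.243364 and Q = 464/2901 ≈ 0.159945.
Under the Kimura two-parameter model, d = −½ ln(1 − 2P − Q) − ¼ ln(1 − 2Q).
1 − 2P − Q = 0.353327, giving −½ ln(0.353327) = 0.520181.
1 − 2Q = 0.68011, giving −¼ ln(0.68011) = 0.096375.
d = 0.520181 + 0.096375 = 0.616556.

0.617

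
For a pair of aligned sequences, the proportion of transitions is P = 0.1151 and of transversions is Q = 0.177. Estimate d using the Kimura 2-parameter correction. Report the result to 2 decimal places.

Under the Kimura two-parameter model, d = −½ ln(1 − 2P − Q) − ¼ ln(1 − 2Q).
1 − 2P − Q = 0.5928, giving −½ ln(0.5928) = 0.261449.
1 − 2Q = 0.646, giving −¼ ln(0.646) = 0.109239.
d = 0.261449 + 0.109239 = 0.370688.

0.37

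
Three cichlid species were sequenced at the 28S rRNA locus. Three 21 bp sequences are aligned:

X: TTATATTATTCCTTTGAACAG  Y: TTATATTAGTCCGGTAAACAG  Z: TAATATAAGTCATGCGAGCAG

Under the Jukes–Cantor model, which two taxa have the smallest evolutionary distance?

X–Y: 4/21 differ, p = 0.190, d = 0.220.
X–Z: 7/21 differ, p = 0.333, d = 0.441.
Y–Z: 7/21 differ, p = 0.333, d = 0.441.
The smallest distance is between X and Y.

X and Y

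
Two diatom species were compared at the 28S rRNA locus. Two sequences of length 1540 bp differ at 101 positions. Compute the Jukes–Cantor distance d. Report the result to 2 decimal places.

0.07

p = 101/1540 ≈ 0.065584.
d = −(3/4) ln(1 − 4p/3) = −0.75 ln(1 − 0.087445) = −0.75 ln(0.912555)
  = −0.75 × (-0.091507) = 0.068630 substitutions/site.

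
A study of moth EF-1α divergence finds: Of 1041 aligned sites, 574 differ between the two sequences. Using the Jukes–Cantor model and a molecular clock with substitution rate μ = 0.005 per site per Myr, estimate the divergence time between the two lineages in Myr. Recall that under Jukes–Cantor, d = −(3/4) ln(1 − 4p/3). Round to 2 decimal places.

p = 574/1041 ≈ 0.551393.
d = −(3/4) ln(1 − 4p/3) = −0.75 ln(1 − 0.735191) = −0.75 ln(0.264809)
  = −0.75 × (-1.328746) = 0.996560 substitutions/site.
Under a molecular clock d = 2μt, so t = d/(2μ) = 0.996560 / (2 × 0.005) = 99.66 Myr.

99.66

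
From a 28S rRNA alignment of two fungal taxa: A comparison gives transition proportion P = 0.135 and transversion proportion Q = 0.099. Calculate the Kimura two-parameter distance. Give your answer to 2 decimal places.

Under the Kimura two-parameter model, d = −½ ln(1 − 2P − Q) − ¼ ln(1 − 2Q).
1 − 2P − Q = 0.631, giving −½ ln(0.631) = 0.230225.
1 − 2Q = 0.802, giving −¼ ln(0.802) = 0.055162.
d = 0.230225 + 0.055162 = 0.285387.

0.29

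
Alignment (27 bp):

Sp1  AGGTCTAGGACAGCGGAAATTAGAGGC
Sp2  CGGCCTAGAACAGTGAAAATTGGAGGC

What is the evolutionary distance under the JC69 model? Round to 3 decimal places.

0.264

The sequences differ at 6 of 27 sites (1, 4, 9, 14, 16, 22), so p = 6/27 ≈ 0.222222.
d = −(3/4) ln(1 − 4p/3) = −0.75 ln(1 − 0.296296) = −0.75 ln(0.703704)
  = −0.75 × (-0.351397) = 0.263548 substitutions/site.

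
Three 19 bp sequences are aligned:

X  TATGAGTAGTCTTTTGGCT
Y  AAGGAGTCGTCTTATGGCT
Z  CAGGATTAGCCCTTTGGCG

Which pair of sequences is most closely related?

X and Y

X–Y: 4/19 differ, p = 0.211, d = 0.247.
X–Z: 6/19 differ, p = 0.316, d = 0.410.
Y–Z: 7/19 differ, p = 0.368, d = 0.507.
The smallest distance is between X and Y.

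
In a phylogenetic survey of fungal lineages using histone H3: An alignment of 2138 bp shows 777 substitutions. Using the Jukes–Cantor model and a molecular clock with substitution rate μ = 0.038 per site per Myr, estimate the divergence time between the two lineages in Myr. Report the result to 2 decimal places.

6.54

p = 777/2138 ≈ 0.363424.
d = −(3/4) ln(1 − 4p/3) = −0.75 ln(1 − 0.484565) = −0.75 ln(0.515435)
  = −0.75 × (-0.662744) = 0.497058 substitutions/site.
Under a molecular clock d = 2μt, so t = d/(2μ) = 0.497058 / (2 × 0.038) = 6.54 Myr.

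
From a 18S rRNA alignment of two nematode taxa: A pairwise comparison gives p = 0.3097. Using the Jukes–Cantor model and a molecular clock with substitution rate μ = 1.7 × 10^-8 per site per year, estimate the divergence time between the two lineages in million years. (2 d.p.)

d = −(3/4) ln(1 − 4p/3) = −0.75 ln(1 − 0.412933) = −0.75 ln(0.587067)
  = −0.75 × (-0.532616) = 0.399462 substitutions/site.
Under a molecular clock d = 2μt, so t = d/(2μ) = 0.399462 / (2 × 1.7 × 10^-8) = 11.75 million years.

11.75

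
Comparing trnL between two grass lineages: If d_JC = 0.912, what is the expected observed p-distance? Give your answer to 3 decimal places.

0.528

p = (3/4)(1 − e^(−4d/3)) = 0.75 × (1 − e^(-1.216)) = 0.75 × (1 − 0.296413) = 0.527690.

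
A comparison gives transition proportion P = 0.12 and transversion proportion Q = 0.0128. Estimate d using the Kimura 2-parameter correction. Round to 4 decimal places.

Under the Kimura two-parameter model, d = −½ ln(1 − 2P − Q) − ¼ ln(1 − 2Q).
1 − 2P − Q = 0.7472, giving −½ ln(0.7472) = 0.145711.
1 − 2Q = 0.9744, giving −¼ ln(0.9744) = 0.006483.
d = 0.145711 + 0.006483 = 0.152194.

0.1522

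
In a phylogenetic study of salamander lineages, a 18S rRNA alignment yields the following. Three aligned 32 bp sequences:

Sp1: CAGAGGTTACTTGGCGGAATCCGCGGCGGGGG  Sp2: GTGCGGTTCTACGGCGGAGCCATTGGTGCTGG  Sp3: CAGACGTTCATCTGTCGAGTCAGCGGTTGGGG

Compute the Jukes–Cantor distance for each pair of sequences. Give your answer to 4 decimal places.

d(Sp1,Sp2) = 0.7356, d(Sp1,Sp3) = 0.4598, d(Sp2,Sp3) = 0.7356

Sp1–Sp2: 15/32 sites differ → p = 0.46875, d = −0.75 ln(1 − 0.625) = 0.735622 ≈ 0.7356.
Sp1–Sp3: 11/32 sites differ → p = 0.34375, d = −0.75 ln(1 − 0.458333) = 0.459828 ≈ 0.4598.
Sp2–Sp3: 15/32 sites differ → p = 0.46875, d = −0.75 ln(1 − 0.625) = 0.735622 ≈ 0.7356.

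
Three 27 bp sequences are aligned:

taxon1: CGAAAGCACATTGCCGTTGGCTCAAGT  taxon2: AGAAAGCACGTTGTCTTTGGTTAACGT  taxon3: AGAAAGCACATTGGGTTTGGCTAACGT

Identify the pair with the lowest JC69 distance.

taxon2 and taxon3

taxon1–taxon2: 7/27 differ, p = 0.259, d = 0.318.
taxon1–taxon3: 6/27 differ, p = 0.222, d = 0.264.
taxon2–taxon3: 4/27 differ, p = 0.148, d = 0.165.
The smallest distance is between taxon2 and taxon3.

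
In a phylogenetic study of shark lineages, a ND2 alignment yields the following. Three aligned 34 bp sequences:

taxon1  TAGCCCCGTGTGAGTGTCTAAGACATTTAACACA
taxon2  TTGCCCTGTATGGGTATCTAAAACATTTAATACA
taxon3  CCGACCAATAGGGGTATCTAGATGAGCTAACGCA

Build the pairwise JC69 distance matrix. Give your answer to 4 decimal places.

d(taxon1,taxon2) = 0.2407, d(taxon1,taxon3) = 0.7405, d(taxon2,taxon3) = 0.5347

taxon1–taxon2: 7/34 sites differ → p ≈ 0.205882, d = −0.75 ln(1 − 0.274509) = 0.240680 ≈ 0.2407.
taxon1–taxon3: 16/34 sites differ → p ≈ 0.470588, d = −0.75 ln(1 − 0.627451) = 0.740540 ≈ 0.7405.
taxon2–taxon3: 13/34 sites differ → p ≈ 0.382353, d = −0.75 ln(1 − 0.509804) = 0.534712 ≈ 0.5347.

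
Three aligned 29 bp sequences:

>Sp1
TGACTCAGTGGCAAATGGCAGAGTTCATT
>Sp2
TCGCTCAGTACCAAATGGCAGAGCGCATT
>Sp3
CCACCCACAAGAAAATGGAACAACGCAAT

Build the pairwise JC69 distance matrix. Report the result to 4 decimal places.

d(Sp1,Sp2) = 0.2421, d(Sp1,Sp3) = 0.6829, d(Sp2,Sp3) = 0.5285

Sp1–Sp2: 6/29 sites differ → p ≈ 0.206897, d = −0.75 ln(1 − 0.275863) = 0.242081 ≈ 0.2421.
Sp1–Sp3: 13/29 sites differ → p ≈ 0.448276, d = −0.75 ln(1 − 0.597701) = 0.682920 ≈ 0.6829.
Sp2–Sp3: 11/29 sites differ → p ≈ 0.37931, d = −0.75 ln(1 − 0.505747) = 0.528531 ≈ 0.5285.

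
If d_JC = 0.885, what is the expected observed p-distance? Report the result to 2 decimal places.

0.52

p = (3/4)(1 − e^(−4d/3)) = 0.75 × (1 − e^(-1.18)) = 0.75 × (1 − 0.307279) = 0.519541.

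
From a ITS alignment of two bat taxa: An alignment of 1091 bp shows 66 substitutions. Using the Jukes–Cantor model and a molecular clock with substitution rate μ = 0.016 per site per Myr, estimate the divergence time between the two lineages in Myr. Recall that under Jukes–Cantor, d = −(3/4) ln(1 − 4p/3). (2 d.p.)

1.97

p = 66/1091 ≈ 0.060495.
d = −(3/4) ln(1 − 4p/3) = −0.75 ln(1 − 0.08066) = −0.75 ln(0.91934)
  = −0.75 × (-0.084099) = 0.063074 substitutions/site.
Under a molecular clock d = 2μt, so t = d/(2μ) = 0.063074 / (2 × 0.016) = 1.97 Myr.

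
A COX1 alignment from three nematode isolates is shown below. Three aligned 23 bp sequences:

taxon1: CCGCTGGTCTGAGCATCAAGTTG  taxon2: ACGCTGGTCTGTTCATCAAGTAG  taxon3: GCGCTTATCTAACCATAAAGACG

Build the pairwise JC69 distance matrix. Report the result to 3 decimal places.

taxon1–taxon2: 4/23 sites differ → p ≈ 0.173913, d = −0.75 ln(1 − 0.231884) = 0.197861 ≈ 0.198.
taxon1–taxon3: 8/23 sites differ → p ≈ 0.347826, d = −0.75 ln(1 − 0.463768) = 0.467391 ≈ 0.467.
taxon2–taxon3: 9/23 sites differ → p ≈ 0.391304, d = −0.75 ln(1 − 0.521739) = 0.553199 ≈ 0.553.

d(taxon1,taxon2) = 0.198, d(taxon1,taxon3) = 0.467, d(taxon2,taxon3) = 0.553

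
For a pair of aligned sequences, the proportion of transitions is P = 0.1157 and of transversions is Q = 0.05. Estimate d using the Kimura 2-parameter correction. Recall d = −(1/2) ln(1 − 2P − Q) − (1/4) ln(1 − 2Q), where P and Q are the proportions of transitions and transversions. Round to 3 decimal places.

0.192

Under the Kimura two-parameter model, d = −½ ln(1 − 2P − Q) − ¼ ln(1 − 2Q).
1 − 2P − Q = 0.7186, giving −½ ln(0.7186) = 0.165225.
1 − 2Q = 0.9, giving −¼ ln(0.9) = 0.026340.
d = 0.165225 + 0.026340 = 0.191565.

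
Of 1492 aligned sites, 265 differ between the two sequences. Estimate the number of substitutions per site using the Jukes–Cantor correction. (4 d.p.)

p = 265/1492 ≈ 0.177614.
d = −(3/4) ln(1 − 4p/3) = −0.75 ln(1 − 0.236819) = −0.75 ln(0.763181)
  = −0.75 × (-0.270260) = 0.202695 substitutions/site.

0.2027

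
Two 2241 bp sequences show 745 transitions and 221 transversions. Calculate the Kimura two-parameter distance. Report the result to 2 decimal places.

P = 745/2241 ≈ 0.332441 and Q = 221/2241 ≈ 0.098617.
Under the Kimura two-parameter model, d = −½ ln(1 − 2P − Q) − ¼ ln(1 − 2Q).
1 − 2P − Q = 0.236501, giving −½ ln(0.236501) = 0.720901.
1 − 2Q = 0.802766, giving −¼ ln(0.802766) = 0.054923.
d = 0.720901 + 0.054923 = 0.775824.

0.78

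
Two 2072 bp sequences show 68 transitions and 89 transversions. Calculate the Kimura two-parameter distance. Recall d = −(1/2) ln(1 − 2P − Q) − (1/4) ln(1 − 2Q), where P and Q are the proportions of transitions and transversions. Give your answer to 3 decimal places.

P = 68/2072 ≈ 0.032819 and Q = 89/2072 ≈ 0.042954.
Under the Kimura two-parameter model, d = −½ ln(1 − 2P − Q) − ¼ ln(1 − 2Q).
1 − 2P − Q = 0.891408, giving −½ ln(0.891408) = 0.057477.
1 − 2Q = 0.914092, giving −¼ ln(0.914092) = 0.022456.
d = 0.057477 + 0.022456 = 0.079933.

0.080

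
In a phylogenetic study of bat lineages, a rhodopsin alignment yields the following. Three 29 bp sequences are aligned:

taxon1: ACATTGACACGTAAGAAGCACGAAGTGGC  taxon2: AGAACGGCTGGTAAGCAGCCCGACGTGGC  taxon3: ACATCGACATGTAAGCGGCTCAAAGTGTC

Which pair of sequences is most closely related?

taxon1 and taxon3

taxon1–taxon2: 9/29 differ, p = 0.310, d = 0.401.
taxon1–taxon3: 7/29 differ, p = 0.241, d = 0.291.
taxon2–taxon3: 10/29 differ, p = 0.345, d = 0.462.
The smallest distance is between taxon1 and taxon3.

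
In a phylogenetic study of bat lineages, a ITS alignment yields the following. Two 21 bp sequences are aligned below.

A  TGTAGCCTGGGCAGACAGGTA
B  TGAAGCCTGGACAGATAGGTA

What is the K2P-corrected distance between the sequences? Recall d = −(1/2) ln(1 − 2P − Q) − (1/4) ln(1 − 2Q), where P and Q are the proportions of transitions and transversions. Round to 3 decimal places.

Of 21 sites, 2 differences are transitions and 1 are transversions, so P = 2/21 ≈ 0.095238 and Q = 1/21 ≈ 0.047619.
Under the Kimura two-parameter model, d = −½ ln(1 − 2P − Q) − ¼ ln(1 − 2Q).
1 − 2P − Q = 0.761905, giving −½ ln(0.761905) = 0.135967.
1 − 2Q = 0.904762, giving −¼ ln(0.904762) = 0.025021.
d = 0.135967 + 0.025021 = 0.160988.

0.161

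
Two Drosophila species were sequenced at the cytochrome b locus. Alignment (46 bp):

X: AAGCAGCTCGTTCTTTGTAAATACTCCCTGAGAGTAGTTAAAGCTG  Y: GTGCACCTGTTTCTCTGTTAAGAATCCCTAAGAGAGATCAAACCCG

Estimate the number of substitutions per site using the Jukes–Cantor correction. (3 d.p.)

The sequences differ at 16 of 46 sites, so p = 16/46 ≈ 0.347826.
d = −(3/4) ln(1 − 4p/3) = −0.75 ln(1 − 0.463768) = −0.75 ln(0.536232)
  = −0.75 × (-0.623188) = 0.467391 substitutions/site.

0.467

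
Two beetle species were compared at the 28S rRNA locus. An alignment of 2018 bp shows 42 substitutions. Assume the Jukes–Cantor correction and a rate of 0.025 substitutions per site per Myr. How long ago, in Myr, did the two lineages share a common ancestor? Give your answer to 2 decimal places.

p = 42/2018 ≈ 0.020813.
d = −(3/4) ln(1 − 4p/3) = −0.75 ln(1 − 0.027751) = −0.75 ln(0.972249)
  = −0.75 × (-0.028143) = 0.021107 substitutions/site.
Under a molecular clock d = 2μt, so t = d/(2μ) = 0.021107 / (2 × 0.025) = 0.42 Myr.

0.42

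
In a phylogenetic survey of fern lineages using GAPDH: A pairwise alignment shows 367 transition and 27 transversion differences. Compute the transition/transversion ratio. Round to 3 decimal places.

13.593

R = 367/27 = 13.592592… ≈ 13.593 (to 3 d.p.).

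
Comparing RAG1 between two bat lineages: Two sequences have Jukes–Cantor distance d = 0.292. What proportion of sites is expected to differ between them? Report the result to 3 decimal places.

p = (3/4)(1 − e^(−4d/3)) = 0.75 × (1 − e^(-0.389333)) = 0.75 × (1 − 0.677509) = 0.241868.

0.242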